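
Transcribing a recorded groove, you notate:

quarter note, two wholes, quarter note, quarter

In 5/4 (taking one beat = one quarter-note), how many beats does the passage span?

11

One quarter-note beat = 2 eighth notes.
Working in eighth notes: quarter note = 2; whole = 8; whole = 8; quarter note = 2; quarter = 2.
Sum: 2 + 8 + 8 + 2 + 2 = 22.
22 ÷ 2 = 11 beats.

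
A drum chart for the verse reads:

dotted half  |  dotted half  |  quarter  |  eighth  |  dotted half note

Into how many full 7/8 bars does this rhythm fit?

3

One bar of 7/8 = 7 eighth notes.
Convert each value to eighth notes: dotted half = 6; dotted half = 6; quarter = 2; eighth = 1; dotted half note = 6.
Total: 6 + 6 + 2 + 1 + 6 = 21.
21 ÷ 7 = 3 complete bars with 0 left over.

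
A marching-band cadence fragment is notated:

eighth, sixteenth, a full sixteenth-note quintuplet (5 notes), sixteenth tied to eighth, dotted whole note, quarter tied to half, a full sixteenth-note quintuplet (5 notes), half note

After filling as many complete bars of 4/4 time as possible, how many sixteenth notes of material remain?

10

One bar of 4/4 = 16 sixteenth notes.
In sixteenth notes: eighth = 2; sixteenth = 1; a full sixteenth-note quintuplet (5 notes) (five quintuplet sixteenths span one quarter) = 4; sixteenth tied to eighth (sixteenth + eighth) = 3; dotted whole note = 24; quarter tied to half (quarter + half) = 12; a full sixteenth-note quintuplet (5 notes) (five quintuplet sixteenths span one quarter) = 4; half note = 8.
Sum: 2 + 1 + 4 + 3 + 24 + 12 + 4 + 8 = 58.
58 ÷ 16 = 3 complete bars with 10 sixteenth notes remaining.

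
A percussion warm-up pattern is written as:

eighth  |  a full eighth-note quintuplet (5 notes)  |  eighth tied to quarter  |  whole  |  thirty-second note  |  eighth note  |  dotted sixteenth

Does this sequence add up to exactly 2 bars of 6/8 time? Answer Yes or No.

No

One bar of 6/8 = 24 thirty-second notes, so 2 bars = 48.
Working in thirty-second notes: eighth = 4; a full eighth-note quintuplet (5 notes) (five quintuplet eighths span one half) = 16; eighth tied to quarter (eighth + quarter) = 12; whole = 32; thirty-second note = 1; eighth note = 4; dotted sixteenth = 3.
Sum: 4 + 16 + 12 + 32 + 1 + 4 + 3 = 72.
72 exceeds 48, so the answer is No.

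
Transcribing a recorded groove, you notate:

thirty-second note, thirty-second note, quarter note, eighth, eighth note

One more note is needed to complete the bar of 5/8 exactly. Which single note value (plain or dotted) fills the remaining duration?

sixteenth note

The bar of 5/8 = 20 thirty-second notes.
Each duration in thirty-second notes: thirty-second note = 1; thirty-second note = 1; quarter note = 8; eighth = 4; eighth note = 4.
Sum: 1 + 1 + 8 + 4 + 4 = 18.
Remaining: 20 − 18 = 2 thirty-second notes, which is a sixteenth note.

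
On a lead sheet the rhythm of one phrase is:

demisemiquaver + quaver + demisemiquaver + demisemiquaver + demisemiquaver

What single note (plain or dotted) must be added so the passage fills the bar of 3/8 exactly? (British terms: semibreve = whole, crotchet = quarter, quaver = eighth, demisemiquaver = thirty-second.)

eighth note

The bar of 3/8 = 12 thirty-second notes.
Express everything in thirty-second notes: demisemiquaver = 1; quaver = 4; demisemiquaver = 1; demisemiquaver = 1; demisemiquaver = 1.
Sum: 1 + 4 + 1 + 1 + 1 = 8.
Remaining: 12 − 8 = 4 thirty-second notes, which is a eighth note.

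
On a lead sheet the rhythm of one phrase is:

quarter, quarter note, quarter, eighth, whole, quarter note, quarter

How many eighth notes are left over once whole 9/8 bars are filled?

1

One bar of 9/8 = 9 eighth notes.
In eighth notes: quarter = 2; quarter note = 2; quarter = 2; eighth = 1; whole = 8; quarter note = 2; quarter = 2.
Altogether 2 + 2 + 2 + 1 + 8 + 2 + 2 = 19.
19 ÷ 9 = 2 complete bars with 1 eighth note remaining.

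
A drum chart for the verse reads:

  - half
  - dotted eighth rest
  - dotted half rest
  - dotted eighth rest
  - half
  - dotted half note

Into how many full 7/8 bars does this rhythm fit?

3

One bar of 7/8 = 14 sixteenth notes.
Convert each value to sixteenth notes: half = 8; dotted eighth rest = 3; dotted half rest = 12; dotted eighth rest = 3; half = 8; dotted half note = 12.
Sum: 8 + 3 + 12 + 3 + 8 + 12 = 46.
46 ÷ 14 = 3 complete bars with 4 left over.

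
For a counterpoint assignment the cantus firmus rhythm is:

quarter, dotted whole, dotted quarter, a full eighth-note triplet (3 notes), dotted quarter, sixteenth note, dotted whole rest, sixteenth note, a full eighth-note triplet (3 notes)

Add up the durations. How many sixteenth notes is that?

Express everything in sixteenth notes: quarter = 4; dotted whole = 24; dotted quarter = 6; a full eighth-note triplet (3 notes) (three triplet eighths span one quarter) = 4; dotted quarter = 6; sixteenth note = 1; dotted whole rest = 24; sixteenth note = 1; a full eighth-note triplet (3 notes) (three triplet eighths span one quarter) = 4.
Altogether 4 + 24 + 6 + 4 + 6 + 1 + 24 + 1 + 4 = 74 sixteenth notes.

74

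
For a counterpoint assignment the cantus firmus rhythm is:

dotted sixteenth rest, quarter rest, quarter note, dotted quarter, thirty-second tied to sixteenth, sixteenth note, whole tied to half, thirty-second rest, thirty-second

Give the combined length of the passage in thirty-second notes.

Working in thirty-second notes: dotted sixteenth rest = 3; quarter rest = 8; quarter note = 8; dotted quarter = 12; thirty-second tied to sixteenth (thirty-second + sixteenth) = 3; sixteenth note = 2; whole tied to half (whole + half) = 48; thirty-second rest = 1; thirty-second = 1.
Adding: 3 + 8 + 8 + 12 + 3 + 2 + 48 + 1 + 1 = 86 thirty-second notes.

86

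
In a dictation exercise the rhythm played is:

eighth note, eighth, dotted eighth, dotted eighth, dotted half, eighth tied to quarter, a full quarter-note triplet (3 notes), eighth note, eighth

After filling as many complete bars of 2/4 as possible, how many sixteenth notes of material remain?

One bar of 2/4 = 8 sixteenth notes.
Express everything in sixteenth notes: eighth note = 2; eighth = 2; dotted eighth = 3; dotted eighth = 3; dotted half = 12; eighth tied to quarter (eighth + quarter) = 6; a full quarter-note triplet (3 notes) (three triplet quarters span one half) = 8; eighth note = 2; eighth = 2.
Adding: 2 + 2 + 3 + 3 + 12 + 6 + 8 + 2 + 2 = 40.
40 ÷ 8 = 5 complete bars with 0 sixteenth notes remaining.

0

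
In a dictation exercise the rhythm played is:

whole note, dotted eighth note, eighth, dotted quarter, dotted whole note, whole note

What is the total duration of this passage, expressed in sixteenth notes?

67

Express everything in sixteenth notes: whole note = 16; dotted eighth note = 3; eighth = 2; dotted quarter = 6; dotted whole note = 24; whole note = 16.
Sum: 16 + 3 + 2 + 6 + 24 + 16 = 67 sixteenth notes.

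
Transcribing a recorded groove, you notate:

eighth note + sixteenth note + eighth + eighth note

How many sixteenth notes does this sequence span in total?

Convert each value to sixteenth notes: eighth note = 2; sixteenth note = 1; eighth = 2; eighth note = 2.
Altogether 2 + 1 + 2 + 2 = 7 sixteenth notes.

7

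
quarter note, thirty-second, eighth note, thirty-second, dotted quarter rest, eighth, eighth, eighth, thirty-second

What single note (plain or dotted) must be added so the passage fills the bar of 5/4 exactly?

The bar of 5/4 = 40 thirty-second notes.
Working in thirty-second notes: quarter note = 8; thirty-second = 1; eighth note = 4; thirty-second = 1; dotted quarter rest = 12; eighth = 4; eighth = 4; eighth = 4; thirty-second = 1.
Adding: 8 + 1 + 4 + 1 + 12 + 4 + 4 + 4 + 1 = 39.
Remaining: 40 − 39 = 1 thirty-second note, which is a thirty-second note.

thirty-second note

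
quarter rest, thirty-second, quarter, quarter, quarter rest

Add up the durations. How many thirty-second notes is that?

33

Convert each value to thirty-second notes: quarter rest = 8; thirty-second = 1; quarter = 8; quarter = 8; quarter rest = 8.
Sum: 8 + 1 + 8 + 8 + 8 = 33 thirty-second notes.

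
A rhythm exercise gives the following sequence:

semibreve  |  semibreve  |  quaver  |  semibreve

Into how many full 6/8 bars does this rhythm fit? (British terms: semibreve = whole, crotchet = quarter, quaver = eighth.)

4

One bar of 6/8 = 6 eighth notes.
Express everything in eighth notes: semibreve = 8; semibreve = 8; quaver = 1; semibreve = 8.
Sum: 8 + 8 + 1 + 8 = 25.
25 ÷ 6 = 4 complete bars with 1 left over.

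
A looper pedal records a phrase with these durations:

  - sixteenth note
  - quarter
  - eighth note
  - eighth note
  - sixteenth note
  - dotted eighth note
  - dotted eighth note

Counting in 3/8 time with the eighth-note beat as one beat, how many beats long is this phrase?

8

One eighth-note beat = 2 sixteenth notes.
In sixteenth notes: sixteenth note = 1; quarter = 4; eighth note = 2; eighth note = 2; sixteenth note = 1; dotted eighth note = 3; dotted eighth note = 3.
Altogether 1 + 4 + 2 + 2 + 1 + 3 + 3 = 16.
16 ÷ 2 = 8 beats.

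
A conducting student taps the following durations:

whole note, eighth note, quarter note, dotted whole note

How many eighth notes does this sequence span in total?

Convert each value to eighth notes: whole note = 8; eighth note = 1; quarter note = 2; dotted whole note = 12.
Sum: 8 + 1 + 2 + 12 = 23 eighth notes.

23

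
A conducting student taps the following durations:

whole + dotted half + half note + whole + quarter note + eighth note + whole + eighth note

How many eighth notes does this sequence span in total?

Convert each value to eighth notes: whole = 8; dotted half = 6; half note = 4; whole = 8; quarter note = 2; eighth note = 1; whole = 8; eighth note = 1.
Sum: 8 + 6 + 4 + 8 + 2 + 1 + 8 + 1 = 38 eighth notes.

38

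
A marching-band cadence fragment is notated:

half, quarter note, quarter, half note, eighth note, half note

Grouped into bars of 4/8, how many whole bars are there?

One bar of 4/8 = 4 eighth notes.
Convert each value to eighth notes: half = 4; quarter note = 2; quarter = 2; half note = 4; eighth note = 1; half note = 4.
Altogether 4 + 2 + 2 + 4 + 1 + 4 = 17.
17 ÷ 4 = 4 complete bars with 1 left over.

4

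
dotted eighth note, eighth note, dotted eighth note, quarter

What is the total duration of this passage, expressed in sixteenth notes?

12

Each duration in sixteenth notes: dotted eighth note = 3; eighth note = 2; dotted eighth note = 3; quarter = 4.
Total: 3 + 2 + 3 + 4 = 12 sixteenth notes.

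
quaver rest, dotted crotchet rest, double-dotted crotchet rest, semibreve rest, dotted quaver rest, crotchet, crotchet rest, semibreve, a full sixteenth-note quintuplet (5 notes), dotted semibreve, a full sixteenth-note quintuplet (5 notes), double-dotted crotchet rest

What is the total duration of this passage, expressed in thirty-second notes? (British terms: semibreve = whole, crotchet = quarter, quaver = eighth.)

194

In thirty-second notes: quaver rest = 4; dotted crotchet rest = 12; double-dotted crotchet rest = 14; semibreve rest = 32; dotted quaver rest = 6; crotchet = 8; crotchet rest = 8; semibreve = 32; a full sixteenth-note quintuplet (5 notes) (five quintuplet sixteenths span one quarter) = 8; dotted semibreve = 48; a full sixteenth-note quintuplet (5 notes) (five quintuplet sixteenths span one quarter) = 8; double-dotted crotchet rest = 14.
Altogether 4 + 12 + 14 + 32 + 6 + 8 + 8 + 32 + 8 + 48 + 8 + 14 = 194 thirty-second notes.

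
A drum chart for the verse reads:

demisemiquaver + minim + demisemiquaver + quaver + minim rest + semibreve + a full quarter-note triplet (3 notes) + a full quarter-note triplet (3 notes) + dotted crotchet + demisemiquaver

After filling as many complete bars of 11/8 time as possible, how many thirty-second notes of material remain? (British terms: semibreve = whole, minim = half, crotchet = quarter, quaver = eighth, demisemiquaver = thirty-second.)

One bar of 11/8 = 44 thirty-second notes.
Convert each value to thirty-second notes: demisemiquaver = 1; minim = 16; demisemiquaver = 1; quaver = 4; minim rest = 16; semibreve = 32; a full quarter-note triplet (3 notes) (three triplet quarters span one half) = 16; a full quarter-note triplet (3 notes) (three triplet quarters span one half) = 16; dotted crotchet = 12; demisemiquaver = 1.
Sum: 1 + 16 + 1 + 4 + 16 + 32 + 16 + 16 + 12 + 1 = 115.
115 ÷ 44 = 2 complete bars with 27 thirty-second notes remaining.

27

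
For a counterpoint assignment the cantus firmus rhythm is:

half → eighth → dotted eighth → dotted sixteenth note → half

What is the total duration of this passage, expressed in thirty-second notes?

45

Each duration in thirty-second notes: half = 16; eighth = 4; dotted eighth = 6; dotted sixteenth note = 3; half = 16.
Total: 16 + 4 + 6 + 3 + 16 = 45 thirty-second notes.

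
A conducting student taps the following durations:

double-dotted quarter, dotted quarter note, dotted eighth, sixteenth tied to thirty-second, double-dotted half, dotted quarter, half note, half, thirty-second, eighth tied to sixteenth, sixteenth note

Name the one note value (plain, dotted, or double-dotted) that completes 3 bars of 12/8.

double-dotted half note

3 bars of 12/8 = 144 thirty-second notes.
In thirty-second notes: double-dotted quarter = 14; dotted quarter note = 12; dotted eighth = 6; sixteenth tied to thirty-second (sixteenth + thirty-second) = 3; double-dotted half = 28; dotted quarter = 12; half note = 16; half = 16; thirty-second = 1; eighth tied to sixteenth (eighth + sixteenth) = 6; sixteenth note = 2.
Sum: 14 + 12 + 6 + 3 + 28 + 12 + 16 + 16 + 1 + 6 + 2 = 116.
Remaining: 144 − 116 = 28 thirty-second notes, which is a double-dotted half note.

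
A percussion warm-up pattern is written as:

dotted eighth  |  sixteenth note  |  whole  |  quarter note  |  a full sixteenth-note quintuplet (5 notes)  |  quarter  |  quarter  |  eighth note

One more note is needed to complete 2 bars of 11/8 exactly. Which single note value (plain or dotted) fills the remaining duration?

dotted quarter note

2 bars of 11/8 = 44 sixteenth notes.
Working in sixteenth notes: dotted eighth = 3; sixteenth note = 1; whole = 16; quarter note = 4; a full sixteenth-note quintuplet (5 notes) (five quintuplet sixteenths span one quarter) = 4; quarter = 4; quarter = 4; eighth note = 2.
Adding: 3 + 1 + 16 + 4 + 4 + 4 + 4 + 2 = 38.
Remaining: 44 − 38 = 6 sixteenth notes, which is a dotted quarter note.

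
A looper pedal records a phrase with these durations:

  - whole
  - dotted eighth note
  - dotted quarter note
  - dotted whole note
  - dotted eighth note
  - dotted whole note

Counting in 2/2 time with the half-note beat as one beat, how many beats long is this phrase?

One half-note beat = 8 sixteenth notes.
Each duration in sixteenth notes: whole = 16; dotted eighth note = 3; dotted quarter note = 6; dotted whole note = 24; dotted eighth note = 3; dotted whole note = 24.
Altogether 16 + 3 + 6 + 24 + 3 + 24 = 76.
76 ÷ 8 = 9.5 beats.

9.5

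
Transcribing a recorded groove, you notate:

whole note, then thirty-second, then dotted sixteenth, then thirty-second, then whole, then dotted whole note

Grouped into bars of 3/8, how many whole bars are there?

9

One bar of 3/8 = 12 thirty-second notes.
Convert each value to thirty-second notes: whole note = 32; thirty-second = 1; dotted sixteenth = 3; thirty-second = 1; whole = 32; dotted whole note = 48.
Altogether 32 + 1 + 3 + 1 + 32 + 48 = 117.
117 ÷ 12 = 9 complete bars with 9 left over.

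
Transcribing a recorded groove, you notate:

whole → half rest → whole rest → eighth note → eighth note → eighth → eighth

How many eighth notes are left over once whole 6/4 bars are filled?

0

One bar of 6/4 = 12 eighth notes.
Each duration in eighth notes: whole = 8; half rest = 4; whole rest = 8; eighth note = 1; eighth note = 1; eighth = 1; eighth = 1.
Total: 8 + 4 + 8 + 1 + 1 + 1 + 1 = 24.
24 ÷ 12 = 2 complete bars with 0 eighth notes remaining.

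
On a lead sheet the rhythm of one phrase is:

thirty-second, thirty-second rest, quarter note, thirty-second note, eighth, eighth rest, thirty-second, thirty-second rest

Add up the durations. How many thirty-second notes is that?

Express everything in thirty-second notes: thirty-second = 1; thirty-second rest = 1; quarter note = 8; thirty-second note = 1; eighth = 4; eighth rest = 4; thirty-second = 1; thirty-second rest = 1.
Sum: 1 + 1 + 8 + 1 + 4 + 4 + 1 + 1 = 21 thirty-second notes.

21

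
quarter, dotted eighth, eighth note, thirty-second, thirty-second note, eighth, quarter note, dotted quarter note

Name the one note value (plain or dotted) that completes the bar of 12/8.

The bar of 12/8 = 48 thirty-second notes.
Convert each value to thirty-second notes: quarter = 8; dotted eighth = 6; eighth note = 4; thirty-second = 1; thirty-second note = 1; eighth = 4; quarter note = 8; dotted quarter note = 12.
Total: 8 + 6 + 4 + 1 + 1 + 4 + 8 + 12 = 44.
Remaining: 48 − 44 = 4 thirty-second notes, which is a eighth note.

eighth note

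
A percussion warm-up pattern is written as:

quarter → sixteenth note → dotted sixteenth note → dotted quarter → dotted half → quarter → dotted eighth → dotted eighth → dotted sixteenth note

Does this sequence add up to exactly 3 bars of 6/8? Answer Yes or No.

One bar of 6/8 = 24 thirty-second notes, so 3 bars = 72.
In thirty-second notes: quarter = 8; sixteenth note = 2; dotted sixteenth note = 3; dotted quarter = 12; dotted half = 24; quarter = 8; dotted eighth = 6; dotted eighth = 6; dotted sixteenth note = 3.
Sum: 8 + 2 + 3 + 12 + 24 + 8 + 6 + 6 + 3 = 72.
72 equals 72, so the answer is Yes.

Yes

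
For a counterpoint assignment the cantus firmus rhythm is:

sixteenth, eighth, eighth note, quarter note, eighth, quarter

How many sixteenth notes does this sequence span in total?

Working in sixteenth notes: sixteenth = 1; eighth = 2; eighth note = 2; quarter note = 4; eighth = 2; quarter = 4.
Total: 1 + 2 + 2 + 4 + 2 + 4 = 15 sixteenth notes.

15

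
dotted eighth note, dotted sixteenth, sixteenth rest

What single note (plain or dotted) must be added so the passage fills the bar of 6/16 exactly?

thirty-second note

The bar of 6/16 = 12 thirty-second notes.
Express everything in thirty-second notes: dotted eighth note = 6; dotted sixteenth = 3; sixteenth rest = 2.
Total: 6 + 3 + 2 = 11.
Remaining: 12 − 11 = 1 thirty-second note, which is a thirty-second note.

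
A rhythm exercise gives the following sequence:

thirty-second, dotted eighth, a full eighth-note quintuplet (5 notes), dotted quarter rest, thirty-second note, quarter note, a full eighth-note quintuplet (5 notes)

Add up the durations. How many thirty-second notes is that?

Each duration in thirty-second notes: thirty-second = 1; dotted eighth = 6; a full eighth-note quintuplet (5 notes) (five quintuplet eighths span one half) = 16; dotted quarter rest = 12; thirty-second note = 1; quarter note = 8; a full eighth-note quintuplet (5 notes) (five quintuplet eighths span one half) = 16.
Altogether 1 + 6 + 16 + 12 + 1 + 8 + 16 = 60 thirty-second notes.

60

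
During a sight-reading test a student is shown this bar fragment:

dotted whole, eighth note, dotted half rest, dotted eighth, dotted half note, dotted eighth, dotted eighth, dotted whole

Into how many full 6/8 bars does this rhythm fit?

6

One bar of 6/8 = 12 sixteenth notes.
Working in sixteenth notes: dotted whole = 24; eighth note = 2; dotted half rest = 12; dotted eighth = 3; dotted half note = 12; dotted eighth = 3; dotted eighth = 3; dotted whole = 24.
Adding: 24 + 2 + 12 + 3 + 12 + 3 + 3 + 24 = 83.
83 ÷ 12 = 6 complete bars with 11 left over.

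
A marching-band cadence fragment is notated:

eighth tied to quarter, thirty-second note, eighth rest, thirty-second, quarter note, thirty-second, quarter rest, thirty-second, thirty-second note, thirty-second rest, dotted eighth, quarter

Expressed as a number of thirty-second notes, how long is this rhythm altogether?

Convert each value to thirty-second notes: eighth tied to quarter (eighth + quarter) = 12; thirty-second note = 1; eighth rest = 4; thirty-second = 1; quarter note = 8; thirty-second = 1; quarter rest = 8; thirty-second = 1; thirty-second note = 1; thirty-second rest = 1; dotted eighth = 6; quarter = 8.
Sum: 12 + 1 + 4 + 1 + 8 + 1 + 8 + 1 + 1 + 1 + 6 + 8 = 52 thirty-second notes.

52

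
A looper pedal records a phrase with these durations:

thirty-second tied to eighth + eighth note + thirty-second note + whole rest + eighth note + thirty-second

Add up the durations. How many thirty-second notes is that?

Express everything in thirty-second notes: thirty-second tied to eighth (thirty-second + eighth) = 5; eighth note = 4; thirty-second note = 1; whole rest = 32; eighth note = 4; thirty-second = 1.
Total: 5 + 4 + 1 + 32 + 4 + 1 = 47 thirty-second notes.

47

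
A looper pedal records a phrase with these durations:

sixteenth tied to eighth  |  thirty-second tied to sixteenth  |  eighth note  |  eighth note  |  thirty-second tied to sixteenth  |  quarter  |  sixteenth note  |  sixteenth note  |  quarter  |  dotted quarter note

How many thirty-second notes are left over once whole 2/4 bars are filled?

One bar of 2/4 = 16 thirty-second notes.
Each duration in thirty-second notes: sixteenth tied to eighth (sixteenth + eighth) = 6; thirty-second tied to sixteenth (thirty-second + sixteenth) = 3; eighth note = 4; eighth note = 4; thirty-second tied to sixteenth (thirty-second + sixteenth) = 3; quarter = 8; sixteenth note = 2; sixteenth note = 2; quarter = 8; dotted quarter note = 12.
Altogether 6 + 3 + 4 + 4 + 3 + 8 + 2 + 2 + 8 + 12 = 52.
52 ÷ 16 = 3 complete bars with 4 thirty-second notes remaining.

4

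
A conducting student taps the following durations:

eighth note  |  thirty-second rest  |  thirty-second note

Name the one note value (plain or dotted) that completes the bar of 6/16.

dotted eighth note

The bar of 6/16 = 12 thirty-second notes.
Each duration in thirty-second notes: eighth note = 4; thirty-second rest = 1; thirty-second note = 1.
Adding: 4 + 1 + 1 = 6.
Remaining: 12 − 6 = 6 thirty-second notes, which is a dotted eighth note.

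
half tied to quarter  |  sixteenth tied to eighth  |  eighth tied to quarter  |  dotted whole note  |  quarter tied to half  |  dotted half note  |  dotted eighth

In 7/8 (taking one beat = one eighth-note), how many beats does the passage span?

One eighth-note beat = 2 sixteenth notes.
Convert each value to sixteenth notes: half tied to quarter (half + quarter) = 12; sixteenth tied to eighth (sixteenth + eighth) = 3; eighth tied to quarter (eighth + quarter) = 6; dotted whole note = 24; quarter tied to half (quarter + half) = 12; dotted half note = 12; dotted eighth = 3.
Altogether 12 + 3 + 6 + 24 + 12 + 12 + 3 = 72.
72 ÷ 2 = 36 beats.

36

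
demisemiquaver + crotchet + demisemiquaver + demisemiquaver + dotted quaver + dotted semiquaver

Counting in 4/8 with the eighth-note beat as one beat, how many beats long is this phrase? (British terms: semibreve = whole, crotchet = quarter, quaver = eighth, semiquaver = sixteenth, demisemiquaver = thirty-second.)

One eighth-note beat = 4 thirty-second notes.
Express everything in thirty-second notes: demisemiquaver = 1; crotchet = 8; demisemiquaver = 1; demisemiquaver = 1; dotted quaver = 6; dotted semiquaver = 3.
Altogether 1 + 8 + 1 + 1 + 6 + 3 = 20.
20 ÷ 4 = 5 beats.

5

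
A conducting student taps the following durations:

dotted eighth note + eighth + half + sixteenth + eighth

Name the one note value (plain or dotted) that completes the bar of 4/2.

The bar of 4/2 = 32 sixteenth notes.
In sixteenth notes: dotted eighth note = 3; eighth = 2; half = 8; sixteenth = 1; eighth = 2.
Sum: 3 + 2 + 8 + 1 + 2 = 16.
Remaining: 32 − 16 = 16 sixteenth notes, which is a whole note.

whole note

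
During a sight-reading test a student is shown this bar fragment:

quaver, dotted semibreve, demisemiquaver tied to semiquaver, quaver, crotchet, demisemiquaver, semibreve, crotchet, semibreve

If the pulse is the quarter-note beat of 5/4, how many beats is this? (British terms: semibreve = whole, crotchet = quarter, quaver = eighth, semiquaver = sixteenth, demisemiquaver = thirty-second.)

One quarter-note beat = 8 thirty-second notes.
Convert each value to thirty-second notes: quaver = 4; dotted semibreve = 48; demisemiquaver tied to semiquaver (demisemiquaver + semiquaver) = 3; quaver = 4; crotchet = 8; demisemiquaver = 1; semibreve = 32; crotchet = 8; semibreve = 32.
Total: 4 + 48 + 3 + 4 + 8 + 1 + 32 + 8 + 32 = 140.
140 ÷ 8 = 17.5 beats.

17.5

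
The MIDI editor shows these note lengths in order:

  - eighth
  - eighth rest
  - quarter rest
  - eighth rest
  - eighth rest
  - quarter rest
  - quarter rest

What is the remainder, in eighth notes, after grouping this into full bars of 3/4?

4

One bar of 3/4 = 6 eighth notes.
Convert each value to eighth notes: eighth = 1; eighth rest = 1; quarter rest = 2; eighth rest = 1; eighth rest = 1; quarter rest = 2; quarter rest = 2.
Sum: 1 + 1 + 2 + 1 + 1 + 2 + 2 = 10.
10 ÷ 6 = 1 complete bar with 4 eighth notes remaining.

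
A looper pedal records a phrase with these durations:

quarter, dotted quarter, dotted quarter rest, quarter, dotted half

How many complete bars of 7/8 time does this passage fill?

One bar of 7/8 = 7 eighth notes.
Convert each value to eighth notes: quarter = 2; dotted quarter = 3; dotted quarter rest = 3; quarter = 2; dotted half = 6.
Total: 2 + 3 + 3 + 2 + 6 = 16.
16 ÷ 7 = 2 complete bars with 2 left over.

2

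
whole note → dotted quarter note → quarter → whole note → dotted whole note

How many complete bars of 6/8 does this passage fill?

5

One bar of 6/8 = 6 eighth notes.
Convert each value to eighth notes: whole note = 8; dotted quarter note = 3; quarter = 2; whole note = 8; dotted whole note = 12.
Sum: 8 + 3 + 2 + 8 + 12 = 33.
33 ÷ 6 = 5 complete bars with 3 left over.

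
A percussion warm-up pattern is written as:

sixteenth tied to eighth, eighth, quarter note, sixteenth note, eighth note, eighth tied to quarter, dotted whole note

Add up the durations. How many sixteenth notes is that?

Working in sixteenth notes: sixteenth tied to eighth (sixteenth + eighth) = 3; eighth = 2; quarter note = 4; sixteenth note = 1; eighth note = 2; eighth tied to quarter (eighth + quarter) = 6; dotted whole note = 24.
Altogether 3 + 2 + 4 + 1 + 2 + 6 + 24 = 42 sixteenth notes.

42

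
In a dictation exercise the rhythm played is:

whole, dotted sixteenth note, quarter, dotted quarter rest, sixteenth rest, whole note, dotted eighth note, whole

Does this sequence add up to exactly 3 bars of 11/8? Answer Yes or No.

No

One bar of 11/8 = 44 thirty-second notes, so 3 bars = 132.
In thirty-second notes: whole = 32; dotted sixteenth note = 3; quarter = 8; dotted quarter rest = 12; sixteenth rest = 2; whole note = 32; dotted eighth note = 6; whole = 32.
Altogether 32 + 3 + 8 + 12 + 2 + 32 + 6 + 32 = 127.
127 falls short of 132, so the answer is No.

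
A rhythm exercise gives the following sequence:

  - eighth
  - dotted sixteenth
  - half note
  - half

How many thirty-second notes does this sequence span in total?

39

In thirty-second notes: eighth = 4; dotted sixteenth = 3; half note = 16; half = 16.
Total: 4 + 3 + 16 + 16 = 39 thirty-second notes.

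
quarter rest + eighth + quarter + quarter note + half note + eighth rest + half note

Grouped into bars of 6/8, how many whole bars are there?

One bar of 6/8 = 6 eighth notes.
Working in eighth notes: quarter rest = 2; eighth = 1; quarter = 2; quarter note = 2; half note = 4; eighth rest = 1; half note = 4.
Adding: 2 + 1 + 2 + 2 + 4 + 1 + 4 = 16.
16 ÷ 6 = 2 complete bars with 4 left over.

2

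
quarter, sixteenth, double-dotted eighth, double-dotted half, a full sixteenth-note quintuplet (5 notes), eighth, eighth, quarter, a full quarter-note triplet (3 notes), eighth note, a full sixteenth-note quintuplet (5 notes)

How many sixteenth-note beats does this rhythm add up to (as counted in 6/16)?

One sixteenth-note beat = 2 thirty-second notes.
Convert each value to thirty-second notes: quarter = 8; sixteenth = 2; double-dotted eighth = 7; double-dotted half = 28; a full sixteenth-note quintuplet (5 notes) (five quintuplet sixteenths span one quarter) = 8; eighth = 4; eighth = 4; quarter = 8; a full quarter-note triplet (3 notes) (three triplet quarters span one half) = 16; eighth note = 4; a full sixteenth-note quintuplet (5 notes) (five quintuplet sixteenths span one quarter) = 8.
Altogether 8 + 2 + 7 + 28 + 8 + 4 + 4 + 8 + 16 + 4 + 8 = 97.
97 ÷ 2 = 48.5 beats.

48.5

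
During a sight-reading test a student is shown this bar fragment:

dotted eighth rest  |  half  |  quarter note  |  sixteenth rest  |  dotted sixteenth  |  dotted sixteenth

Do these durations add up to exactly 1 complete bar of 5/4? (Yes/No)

One bar of 5/4 = 40 thirty-second notes.
Convert each value to thirty-second notes: dotted eighth rest = 6; half = 16; quarter note = 8; sixteenth rest = 2; dotted sixteenth = 3; dotted sixteenth = 3.
Adding: 6 + 16 + 8 + 2 + 3 + 3 = 38.
38 falls short of 40, so the answer is No.

No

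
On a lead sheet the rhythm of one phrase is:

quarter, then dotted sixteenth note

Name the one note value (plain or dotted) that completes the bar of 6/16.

thirty-second note

The bar of 6/16 = 12 thirty-second notes.
Convert each value to thirty-second notes: quarter = 8; dotted sixteenth note = 3.
Sum: 8 + 3 = 11.
Remaining: 12 − 11 = 1 thirty-second note, which is a thirty-second note.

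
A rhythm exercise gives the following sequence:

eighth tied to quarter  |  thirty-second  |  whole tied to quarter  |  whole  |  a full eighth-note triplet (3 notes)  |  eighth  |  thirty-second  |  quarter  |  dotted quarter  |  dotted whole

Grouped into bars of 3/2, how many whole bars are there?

3

One bar of 3/2 = 48 thirty-second notes.
Convert each value to thirty-second notes: eighth tied to quarter (eighth + quarter) = 12; thirty-second = 1; whole tied to quarter (whole + quarter) = 40; whole = 32; a full eighth-note triplet (3 notes) (three triplet eighths span one quarter) = 8; eighth = 4; thirty-second = 1; quarter = 8; dotted quarter = 12; dotted whole = 48.
Adding: 12 + 1 + 40 + 32 + 8 + 4 + 1 + 8 + 12 + 48 = 166.
166 ÷ 48 = 3 complete bars with 22 left over.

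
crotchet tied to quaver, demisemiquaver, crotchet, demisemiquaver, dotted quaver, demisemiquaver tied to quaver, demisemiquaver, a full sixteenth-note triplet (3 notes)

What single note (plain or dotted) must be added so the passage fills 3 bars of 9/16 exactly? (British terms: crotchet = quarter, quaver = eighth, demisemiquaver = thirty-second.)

3 bars of 9/16 = 54 thirty-second notes.
Convert each value to thirty-second notes: crotchet tied to quaver (crotchet + quaver) = 12; demisemiquaver = 1; crotchet = 8; demisemiquaver = 1; dotted quaver = 6; demisemiquaver tied to quaver (demisemiquaver + quaver) = 5; demisemiquaver = 1; a full sixteenth-note triplet (3 notes) (three triplet sixteenths span one eighth) = 4.
Adding: 12 + 1 + 8 + 1 + 6 + 5 + 1 + 4 = 38.
Remaining: 54 − 38 = 16 thirty-second notes, which is a half note.

half note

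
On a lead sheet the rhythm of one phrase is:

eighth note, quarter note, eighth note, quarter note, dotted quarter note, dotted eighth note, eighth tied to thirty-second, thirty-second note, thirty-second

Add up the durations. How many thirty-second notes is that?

In thirty-second notes: eighth note = 4; quarter note = 8; eighth note = 4; quarter note = 8; dotted quarter note = 12; dotted eighth note = 6; eighth tied to thirty-second (eighth + thirty-second) = 5; thirty-second note = 1; thirty-second = 1.
Adding: 4 + 8 + 4 + 8 + 12 + 6 + 5 + 1 + 1 = 49 thirty-second notes.

49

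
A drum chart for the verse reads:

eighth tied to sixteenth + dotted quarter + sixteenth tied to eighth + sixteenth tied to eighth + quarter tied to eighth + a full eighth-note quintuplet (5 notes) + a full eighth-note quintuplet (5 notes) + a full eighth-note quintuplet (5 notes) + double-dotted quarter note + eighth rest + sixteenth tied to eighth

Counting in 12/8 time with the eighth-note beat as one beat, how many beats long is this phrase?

One eighth-note beat = 2 sixteenth notes.
Express everything in sixteenth notes: eighth tied to sixteenth (eighth + sixteenth) = 3; dotted quarter = 6; sixteenth tied to eighth (sixteenth + eighth) = 3; sixteenth tied to eighth (sixteenth + eighth) = 3; quarter tied to eighth (quarter + eighth) = 6; a full eighth-note quintuplet (5 notes) (five quintuplet eighths span one half) = 8; a full eighth-note quintuplet (5 notes) (five quintuplet eighths span one half) = 8; a full eighth-note quintuplet (5 notes) (five quintuplet eighths span one half) = 8; double-dotted quarter note = 7; eighth rest = 2; sixteenth tied to eighth (sixteenth + eighth) = 3.
Altogether 3 + 6 + 3 + 3 + 6 + 8 + 8 + 8 + 7 + 2 + 3 = 57.
57 ÷ 2 = 28.5 beats.

28.5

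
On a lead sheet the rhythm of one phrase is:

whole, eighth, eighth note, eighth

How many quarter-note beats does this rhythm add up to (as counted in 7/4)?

5.5

One quarter-note beat = 2 eighth notes.
Convert each value to eighth notes: whole = 8; eighth = 1; eighth note = 1; eighth = 1.
Total: 8 + 1 + 1 + 1 = 11.
11 ÷ 2 = 5.5 beats.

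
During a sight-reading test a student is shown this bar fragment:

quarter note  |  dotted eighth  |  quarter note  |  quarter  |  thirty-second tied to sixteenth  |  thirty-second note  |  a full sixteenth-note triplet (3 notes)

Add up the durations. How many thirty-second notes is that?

Express everything in thirty-second notes: quarter note = 8; dotted eighth = 6; quarter note = 8; quarter = 8; thirty-second tied to sixteenth (thirty-second + sixteenth) = 3; thirty-second note = 1; a full sixteenth-note triplet (3 notes) (three triplet sixteenths span one eighth) = 4.
Altogether 8 + 6 + 8 + 8 + 3 + 1 + 4 = 38 thirty-second notes.

38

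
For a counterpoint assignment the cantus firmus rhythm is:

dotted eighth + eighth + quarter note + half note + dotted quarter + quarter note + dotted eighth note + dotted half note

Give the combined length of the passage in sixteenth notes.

42

In sixteenth notes: dotted eighth = 3; eighth = 2; quarter note = 4; half note = 8; dotted quarter = 6; quarter note = 4; dotted eighth note = 3; dotted half note = 12.
Altogether 3 + 2 + 4 + 8 + 6 + 4 + 3 + 12 = 42 sixteenth notes.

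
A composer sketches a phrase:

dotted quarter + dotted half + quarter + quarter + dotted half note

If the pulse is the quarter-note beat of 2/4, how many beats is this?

One quarter-note beat = 2 eighth notes.
Convert each value to eighth notes: dotted quarter = 3; dotted half = 6; quarter = 2; quarter = 2; dotted half note = 6.
Altogether 3 + 6 + 2 + 2 + 6 = 19.
19 ÷ 2 = 9.5 beats.

9.5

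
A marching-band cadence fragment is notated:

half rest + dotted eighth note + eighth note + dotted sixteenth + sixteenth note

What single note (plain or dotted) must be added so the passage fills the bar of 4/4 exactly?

thirty-second note

The bar of 4/4 = 32 thirty-second notes.
In thirty-second notes: half rest = 16; dotted eighth note = 6; eighth note = 4; dotted sixteenth = 3; sixteenth note = 2.
Altogether 16 + 6 + 4 + 3 + 2 = 31.
Remaining: 32 − 31 = 1 thirty-second note, which is a thirty-second note.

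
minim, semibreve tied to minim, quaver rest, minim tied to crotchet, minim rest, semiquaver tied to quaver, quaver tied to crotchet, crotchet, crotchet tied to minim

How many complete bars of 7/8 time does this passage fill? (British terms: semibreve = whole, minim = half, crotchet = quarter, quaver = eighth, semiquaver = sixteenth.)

5

One bar of 7/8 = 14 sixteenth notes.
Express everything in sixteenth notes: minim = 8; semibreve tied to minim (semibreve + minim) = 24; quaver rest = 2; minim tied to crotchet (minim + crotchet) = 12; minim rest = 8; semiquaver tied to quaver (semiquaver + quaver) = 3; quaver tied to crotchet (quaver + crotchet) = 6; crotchet = 4; crotchet tied to minim (crotchet + minim) = 12.
Total: 8 + 24 + 2 + 12 + 8 + 3 + 6 + 4 + 12 = 79.
79 ÷ 14 = 5 complete bars with 9 left over.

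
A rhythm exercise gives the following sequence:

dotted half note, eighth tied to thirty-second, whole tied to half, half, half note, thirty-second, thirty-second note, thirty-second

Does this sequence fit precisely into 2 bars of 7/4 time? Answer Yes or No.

One bar of 7/4 = 56 thirty-second notes, so 2 bars = 112.
Each duration in thirty-second notes: dotted half note = 24; eighth tied to thirty-second (eighth + thirty-second) = 5; whole tied to half (whole + half) = 48; half = 16; half note = 16; thirty-second = 1; thirty-second note = 1; thirty-second = 1.
Sum: 24 + 5 + 48 + 16 + 16 + 1 + 1 + 1 = 112.
112 equals 112, so the answer is Yes.

Yes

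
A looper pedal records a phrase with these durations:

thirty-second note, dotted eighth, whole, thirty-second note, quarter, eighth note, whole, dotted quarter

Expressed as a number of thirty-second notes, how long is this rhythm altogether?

Each duration in thirty-second notes: thirty-second note = 1; dotted eighth = 6; whole = 32; thirty-second note = 1; quarter = 8; eighth note = 4; whole = 32; dotted quarter = 12.
Sum: 1 + 6 + 32 + 1 + 8 + 4 + 32 + 12 = 96 thirty-second notes.

96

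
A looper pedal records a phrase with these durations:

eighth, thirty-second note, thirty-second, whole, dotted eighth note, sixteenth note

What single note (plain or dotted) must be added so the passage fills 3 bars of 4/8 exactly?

3 bars of 4/8 = 48 thirty-second notes.
Working in thirty-second notes: eighth = 4; thirty-second note = 1; thirty-second = 1; whole = 32; dotted eighth note = 6; sixteenth note = 2.
Adding: 4 + 1 + 1 + 32 + 6 + 2 = 46.
Remaining: 48 − 46 = 2 thirty-second notes, which is a sixteenth note.

sixteenth note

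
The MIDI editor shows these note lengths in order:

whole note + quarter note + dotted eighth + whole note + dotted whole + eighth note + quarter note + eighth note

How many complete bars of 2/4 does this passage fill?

One bar of 2/4 = 8 sixteenth notes.
Each duration in sixteenth notes: whole note = 16; quarter note = 4; dotted eighth = 3; whole note = 16; dotted whole = 24; eighth note = 2; quarter note = 4; eighth note = 2.
Sum: 16 + 4 + 3 + 16 + 24 + 2 + 4 + 2 = 71.
71 ÷ 8 = 8 complete bars with 7 left over.

8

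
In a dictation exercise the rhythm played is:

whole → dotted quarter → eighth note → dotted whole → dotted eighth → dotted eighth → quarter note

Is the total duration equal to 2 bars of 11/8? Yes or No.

One bar of 11/8 = 22 sixteenth notes, so 2 bars = 44.
Each duration in sixteenth notes: whole = 16; dotted quarter = 6; eighth note = 2; dotted whole = 24; dotted eighth = 3; dotted eighth = 3; quarter note = 4.
Total: 16 + 6 + 2 + 24 + 3 + 3 + 4 = 58.
58 exceeds 44, so the answer is No.

No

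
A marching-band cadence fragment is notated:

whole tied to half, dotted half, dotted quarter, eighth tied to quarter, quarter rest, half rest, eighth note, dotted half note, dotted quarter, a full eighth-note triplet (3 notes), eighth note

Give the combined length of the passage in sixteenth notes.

86

In sixteenth notes: whole tied to half (whole + half) = 24; dotted half = 12; dotted quarter = 6; eighth tied to quarter (eighth + quarter) = 6; quarter rest = 4; half rest = 8; eighth note = 2; dotted half note = 12; dotted quarter = 6; a full eighth-note triplet (3 notes) (three triplet eighths span one quarter) = 4; eighth note = 2.
Sum: 24 + 12 + 6 + 6 + 4 + 8 + 2 + 12 + 6 + 4 + 2 = 86 sixteenth notes.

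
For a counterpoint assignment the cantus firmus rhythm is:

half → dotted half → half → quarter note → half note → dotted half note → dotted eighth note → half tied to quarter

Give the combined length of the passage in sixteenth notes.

Convert each value to sixteenth notes: half = 8; dotted half = 12; half = 8; quarter note = 4; half note = 8; dotted half note = 12; dotted eighth note = 3; half tied to quarter (half + quarter) = 12.
Altogether 8 + 12 + 8 + 4 + 8 + 12 + 3 + 12 = 67 sixteenth notes.

67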